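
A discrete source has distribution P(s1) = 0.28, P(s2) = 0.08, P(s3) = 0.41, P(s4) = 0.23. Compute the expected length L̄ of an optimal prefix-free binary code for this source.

1.9 bits/symbol

Repeatedly combine the two least-probable nodes; the expected code length is the sum of the merged weights.
merge 2/25 + 23/100 → 31/100
merge 7/25 + 31/100 → 59/100
merge 41/100 + 59/100 → 1
L = 31/100 + 59/100 + 1 = 19/10 = 1.9 bits/symbol.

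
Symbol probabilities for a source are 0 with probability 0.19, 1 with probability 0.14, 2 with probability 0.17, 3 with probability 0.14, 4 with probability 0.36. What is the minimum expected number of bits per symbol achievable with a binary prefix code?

2.28 bits/symbol

Repeatedly combine the two least-probable nodes; the expected code length is the sum of the merged weights.
merge 7/50 + 7/50 → 7/25
merge 17/100 + 19/100 → 9/25
merge 7/25 + 9/25 → 16/25
merge 9/25 + 16/25 → 1
L = 7/25 + 9/25 + 16/25 + 1 = 57/25 = 2.28 bits/symbol.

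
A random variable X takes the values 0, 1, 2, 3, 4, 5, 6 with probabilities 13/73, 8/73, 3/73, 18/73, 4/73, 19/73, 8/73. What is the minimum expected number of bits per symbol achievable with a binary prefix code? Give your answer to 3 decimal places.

Repeatedly combine the two least-probable nodes; the expected code length is the sum of the merged weights.
merge 3/73 + 4/73 → 7/73
merge 7/73 + 8/73 → 15/73
merge 8/73 + 13/73 → 21/73
merge 15/73 + 18/73 → 33/73
merge 19/73 + 21/73 → 40/73
merge 33/73 + 40/73 → 1
L = 7/73 + 15/73 + 21/73 + 33/73 + 40/73 + 1 = 189/73 ≈ 2.589 bits/symbol.

2.589 bits/symbol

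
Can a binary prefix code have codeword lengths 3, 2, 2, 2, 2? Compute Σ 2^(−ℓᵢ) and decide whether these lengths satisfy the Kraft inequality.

With common denominator 2^3 = 8: Σ 2^(−ℓᵢ) = 1/8 + 2/8 + 2/8 + 2/8 + 2/8 = 9/8 = 1.125.
Kraft's inequality requires Σ ≤ 1; here Σ = 1.125 > 1, so no such prefix code exists.

1.125; no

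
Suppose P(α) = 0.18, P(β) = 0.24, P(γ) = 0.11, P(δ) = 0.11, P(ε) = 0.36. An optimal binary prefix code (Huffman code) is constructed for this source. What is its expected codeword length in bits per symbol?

2.22 bits/symbol

Repeatedly combine the two least-probable nodes; the expected code length is the sum of the merged weights.
merge 11/100 + 11/100 → 11/50
merge 9/50 + 11/50 → 2/5
merge 6/25 + 9/25 → 3/5
merge 2/5 + 3/5 → 1
L = 11/50 + 2/5 + 3/5 + 1 = 111/50 = 2.22 bits/symbol.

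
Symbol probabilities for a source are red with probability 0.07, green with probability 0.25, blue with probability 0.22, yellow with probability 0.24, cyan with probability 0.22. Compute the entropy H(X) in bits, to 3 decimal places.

H = −Σ pᵢ log₂ pᵢ.
−0.07·log₂(0.07) = 0.2686
−0.25·log₂(0.25) = 0.5000
−0.22·log₂(0.22) = 0.4806
−0.24·log₂(0.24) = 0.4941
−0.22·log₂(0.22) = 0.4806
Sum ≈ 2.2238 → 2.224 bits.

2.224 bits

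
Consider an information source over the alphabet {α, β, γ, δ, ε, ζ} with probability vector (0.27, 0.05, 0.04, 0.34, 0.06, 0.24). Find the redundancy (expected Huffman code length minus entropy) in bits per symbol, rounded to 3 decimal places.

0.061 bits

Entropy H = −Σ p log₂ p ≈ 2.1787 bits.
Huffman merges: 1/25+1/20→9/100; 3/50+9/100→3/20; 3/20+6/25→39/100; 27/100+17/50→61/100; 39/100+61/100→1. L = 56/25 ≈ 2.2400.
L − H = 2.2400 − 2.1787 = 0.061 bits.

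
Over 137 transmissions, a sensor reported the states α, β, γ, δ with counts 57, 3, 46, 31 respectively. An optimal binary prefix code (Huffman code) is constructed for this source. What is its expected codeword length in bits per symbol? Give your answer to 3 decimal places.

1.832 bits/symbol

Probabilities are the counts divided by 137.
Repeatedly combine the two least-probable nodes; the expected code length is the sum of the merged weights.
merge 3/137 + 31/137 → 34/137
merge 34/137 + 46/137 → 80/137
merge 57/137 + 80/137 → 1
L = 34/137 + 80/137 + 1 = 251/137 ≈ 1.832 bits/symbol.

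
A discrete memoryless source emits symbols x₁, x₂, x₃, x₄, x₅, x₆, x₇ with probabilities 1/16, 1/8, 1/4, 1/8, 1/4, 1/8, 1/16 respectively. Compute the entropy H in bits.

2.625 bits

Each probability is a power of 1/2, so log₂(1/p) is an integer.
H = Σ p·log₂(1/p) = 1/16·4 + 1/8·3 + 1/4·2 + 1/8·3 + 1/4·2 + 1/8·3 + 1/16·4 = 2.625 bits.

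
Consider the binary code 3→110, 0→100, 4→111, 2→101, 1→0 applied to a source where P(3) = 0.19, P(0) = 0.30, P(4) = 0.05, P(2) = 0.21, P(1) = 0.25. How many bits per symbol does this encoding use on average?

2.5 bits/symbol

L̄ = Σ pᵢ·ℓᵢ = 0.19·3 + 0.30·3 + 0.05·3 + 0.21·3 + 0.25·1 = 2.5 bits/symbol.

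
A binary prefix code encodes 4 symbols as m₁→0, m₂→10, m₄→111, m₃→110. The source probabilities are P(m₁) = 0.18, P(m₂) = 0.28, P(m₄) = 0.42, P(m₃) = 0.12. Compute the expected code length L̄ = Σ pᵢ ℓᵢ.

2.36 bits/symbol

L̄ = Σ pᵢ·ℓᵢ = 0.18·1 + 0.28·2 + 0.42·3 + 0.12·3 = 2.36 bits/symbol.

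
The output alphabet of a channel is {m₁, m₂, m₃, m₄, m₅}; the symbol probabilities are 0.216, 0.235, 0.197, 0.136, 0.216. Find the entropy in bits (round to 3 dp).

H = −Σ pᵢ log₂ pᵢ.
−0.216·log₂(0.216) = 0.4776
−0.235·log₂(0.235) = 0.4910
−0.197·log₂(0.197) = 0.4617
−0.136·log₂(0.136) = 0.3915
−0.216·log₂(0.216) = 0.4776
Sum ≈ 2.2993 → 2.299 bits.

2.299 bits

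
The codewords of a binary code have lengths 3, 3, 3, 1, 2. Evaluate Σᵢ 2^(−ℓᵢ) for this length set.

With common denominator 2^3 = 8: Σ 2^(−ℓᵢ) = 1/8 + 1/8 + 1/8 + 4/8 + 2/8 = 9/8 = 1.125.

1.125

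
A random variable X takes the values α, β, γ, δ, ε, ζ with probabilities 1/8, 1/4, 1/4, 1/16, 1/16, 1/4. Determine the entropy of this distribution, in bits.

Each probability is a power of 1/2, so log₂(1/p) is an integer.
H = Σ p·log₂(1/p) = 1/8·3 + 1/4·2 + 1/4·2 + 1/16·4 + 1/16·4 + 1/4·2 = 2.375 bits.

2.375 bits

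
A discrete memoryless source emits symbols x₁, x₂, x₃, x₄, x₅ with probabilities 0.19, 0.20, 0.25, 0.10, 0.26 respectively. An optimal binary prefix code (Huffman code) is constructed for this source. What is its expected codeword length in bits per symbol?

2.29 bits/symbol

Repeatedly combine the two least-probable nodes; the expected code length is the sum of the merged weights.
merge 1/10 + 19/100 → 29/100
merge 1/5 + 1/4 → 9/20
merge 13/50 + 29/100 → 11/20
merge 9/20 + 11/20 → 1
L = 29/100 + 9/20 + 11/20 + 1 = 229/100 = 2.29 bits/symbol.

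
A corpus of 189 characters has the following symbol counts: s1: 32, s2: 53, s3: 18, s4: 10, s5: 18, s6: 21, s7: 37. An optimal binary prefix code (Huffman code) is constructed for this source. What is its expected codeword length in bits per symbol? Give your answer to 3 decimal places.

Probabilities are the counts divided by 189.
Repeatedly combine the two least-probable nodes; the expected code length is the sum of the merged weights.
merge 10/189 + 2/21 → 4/27
merge 2/21 + 1/9 → 13/63
merge 4/27 + 32/189 → 20/63
merge 37/189 + 13/63 → 76/189
merge 53/189 + 20/63 → 113/189
merge 76/189 + 113/189 → 1
L = 4/27 + 13/63 + 20/63 + 76/189 + 113/189 + 1 = 505/189 ≈ 2.672 bits/symbol.

2.672 bits/symbol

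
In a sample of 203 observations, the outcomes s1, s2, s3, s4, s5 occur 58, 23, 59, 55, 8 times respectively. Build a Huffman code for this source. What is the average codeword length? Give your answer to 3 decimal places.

Probabilities are the counts divided by 203.
Repeatedly combine the two least-probable nodes; the expected code length is the sum of the merged weights.
merge 8/203 + 23/203 → 31/203
merge 31/203 + 55/203 → 86/203
merge 2/7 + 59/203 → 117/203
merge 86/203 + 117/203 → 1
L = 31/203 + 86/203 + 117/203 + 1 = 437/203 ≈ 2.153 bits/symbol.

2.153 bits/symbol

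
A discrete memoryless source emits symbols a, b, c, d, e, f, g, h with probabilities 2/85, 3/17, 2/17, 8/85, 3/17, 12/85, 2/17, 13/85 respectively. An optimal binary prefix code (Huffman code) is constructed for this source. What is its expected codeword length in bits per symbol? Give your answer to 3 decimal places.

Repeatedly combine the two least-probable nodes; the expected code length is the sum of the merged weights.
merge 2/85 + 8/85 → 2/17
merge 2/17 + 2/17 → 4/17
merge 2/17 + 12/85 → 22/85
merge 13/85 + 3/17 → 28/85
merge 3/17 + 4/17 → 7/17
merge 22/85 + 28/85 → 10/17
merge 7/17 + 10/17 → 1
L = 2/17 + 4/17 + 22/85 + 28/85 + 7/17 + 10/17 + 1 = 50/17 ≈ 2.941 bits/symbol.

2.941 bits/symbol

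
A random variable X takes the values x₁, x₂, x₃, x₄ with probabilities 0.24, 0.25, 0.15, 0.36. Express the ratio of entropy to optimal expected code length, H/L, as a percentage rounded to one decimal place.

96.8%

Entropy H = −Σ p log₂ p ≈ 1.9353 bits.
Huffman merges: 3/20+6/25→39/100; 1/4+9/25→61/100; 39/100+61/100→1. L = 2 ≈ 2.0000.
Efficiency = H/L = 1.9353/2.0000 = 96.8%.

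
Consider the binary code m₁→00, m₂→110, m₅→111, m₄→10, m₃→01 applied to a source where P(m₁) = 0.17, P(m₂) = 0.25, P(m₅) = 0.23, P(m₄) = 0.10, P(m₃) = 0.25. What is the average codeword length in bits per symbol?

2.48 bits/symbol

L̄ = Σ pᵢ·ℓᵢ = 0.17·2 + 0.25·3 + 0.23·3 + 0.10·2 + 0.25·2 = 2.48 bits/symbol.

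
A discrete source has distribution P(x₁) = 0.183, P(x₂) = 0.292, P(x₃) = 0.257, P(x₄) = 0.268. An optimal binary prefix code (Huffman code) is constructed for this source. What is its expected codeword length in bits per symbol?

2 bits/symbol

Repeatedly combine the two least-probable nodes; the expected code length is the sum of the merged weights.
merge 183/1000 + 257/1000 → 11/25
merge 67/250 + 73/250 → 14/25
merge 11/25 + 14/25 → 1
L = 11/25 + 14/25 + 1 = 2 bits/symbol.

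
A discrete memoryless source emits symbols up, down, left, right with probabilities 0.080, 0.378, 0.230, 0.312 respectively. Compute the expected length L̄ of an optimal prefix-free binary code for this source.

Repeatedly combine the two least-probable nodes; the expected code length is the sum of the merged weights.
merge 2/25 + 23/100 → 31/100
merge 31/100 + 39/125 → 311/500
merge 189/500 + 311/500 → 1
L = 31/100 + 311/500 + 1 = 483/250 = 1.932 bits/symbol.

1.932 bits/symbol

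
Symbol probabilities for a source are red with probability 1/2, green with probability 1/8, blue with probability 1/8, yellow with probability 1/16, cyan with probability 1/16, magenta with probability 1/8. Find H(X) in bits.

2.125 bits

Each probability is a power of 1/2, so log₂(1/p) is an integer.
H = Σ p·log₂(1/p) = 1/2·1 + 1/8·3 + 1/8·3 + 1/16·4 + 1/16·4 + 1/8·3 = 2.125 bits.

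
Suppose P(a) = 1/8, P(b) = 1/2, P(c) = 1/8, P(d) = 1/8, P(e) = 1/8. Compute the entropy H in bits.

Each probability is a power of 1/2, so log₂(1/p) is an integer.
H = Σ p·log₂(1/p) = 1/8·3 + 1/2·1 + 1/8·3 + 1/8·3 + 1/8·3 = 2 bits.

2 bits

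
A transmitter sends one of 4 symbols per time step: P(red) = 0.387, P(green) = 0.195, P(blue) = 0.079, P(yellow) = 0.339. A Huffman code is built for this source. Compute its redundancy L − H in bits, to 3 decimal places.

0.079 bits

Entropy H = −Σ p log₂ p ≈ 1.8083 bits.
Huffman merges: 79/1000+39/200→137/500; 137/500+339/1000→613/1000; 387/1000+613/1000→1. L = 1887/1000 ≈ 1.8870.
L − H = 1.8870 − 1.8083 = 0.079 bits.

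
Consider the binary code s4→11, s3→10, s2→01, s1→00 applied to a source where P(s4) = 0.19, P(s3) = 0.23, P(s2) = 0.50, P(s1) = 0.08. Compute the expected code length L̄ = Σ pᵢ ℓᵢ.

2 bits/symbol

L̄ = Σ pᵢ·ℓᵢ = 0.19·2 + 0.23·2 + 0.50·2 + 0.08·2 = 2 bits/symbol.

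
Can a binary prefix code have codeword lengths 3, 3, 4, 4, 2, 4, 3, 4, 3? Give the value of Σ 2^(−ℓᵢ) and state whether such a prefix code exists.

1; yes

With common denominator 2^4 = 16: Σ 2^(−ℓᵢ) = 2/16 + 2/16 + 1/16 + 1/16 + 4/16 + 1/16 + 2/16 + 1/16 + 2/16 = 16/16 = 1.
Kraft's inequality requires Σ ≤ 1; here Σ = 1 ≤ 1, so such a prefix code exists.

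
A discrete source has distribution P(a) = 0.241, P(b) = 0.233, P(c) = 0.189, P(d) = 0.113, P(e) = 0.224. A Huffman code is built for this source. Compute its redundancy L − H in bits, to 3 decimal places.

0.024 bits

Entropy H = −Σ p log₂ p ≈ 2.2776 bits.
Huffman merges: 113/1000+189/1000→151/500; 28/125+233/1000→457/1000; 241/1000+151/500→543/1000; 457/1000+543/1000→1. L = 1151/500 ≈ 2.3020.
L − H = 2.3020 − 2.2776 = 0.024 bits.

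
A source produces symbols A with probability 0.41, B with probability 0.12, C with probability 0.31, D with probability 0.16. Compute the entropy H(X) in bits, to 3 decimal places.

1.841 bits

H = −Σ pᵢ log₂ pᵢ.
−0.41·log₂(0.41) = 0.5274
−0.12·log₂(0.12) = 0.3671
−0.31·log₂(0.31) = 0.5238
−0.16·log₂(0.16) = 0.4230
Sum ≈ 1.8413 → 1.841 bits.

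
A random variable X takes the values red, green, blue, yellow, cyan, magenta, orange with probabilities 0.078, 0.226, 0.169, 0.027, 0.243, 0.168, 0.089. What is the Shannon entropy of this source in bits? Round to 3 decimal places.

H = −Σ pᵢ log₂ pᵢ.
−0.078·log₂(0.078) = 0.2871
−0.226·log₂(0.226) = 0.4849
−0.169·log₂(0.169) = 0.4335
−0.027·log₂(0.027) = 0.1407
−0.243·log₂(0.243) = 0.4960
−0.168·log₂(0.168) = 0.4323
−0.089·log₂(0.089) = 0.3106
Sum ≈ 2.5851 → 2.585 bits.

2.585 bits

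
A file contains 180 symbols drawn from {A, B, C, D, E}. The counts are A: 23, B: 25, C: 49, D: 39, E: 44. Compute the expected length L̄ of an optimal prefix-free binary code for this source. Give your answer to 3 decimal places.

2.267 bits/symbol

Probabilities are the counts divided by 180.
Repeatedly combine the two least-probable nodes; the expected code length is the sum of the merged weights.
merge 23/180 + 5/36 → 4/15
merge 13/60 + 11/45 → 83/180
merge 4/15 + 49/180 → 97/180
merge 83/180 + 97/180 → 1
L = 4/15 + 83/180 + 97/180 + 1 = 34/15 ≈ 2.267 bits/symbol.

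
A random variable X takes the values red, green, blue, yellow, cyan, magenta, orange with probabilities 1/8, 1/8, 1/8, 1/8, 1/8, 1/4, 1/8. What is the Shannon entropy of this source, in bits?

2.75 bits

Each probability is a power of 1/2, so log₂(1/p) is an integer.
H = Σ p·log₂(1/p) = 1/8·3 + 1/8·3 + 1/8·3 + 1/8·3 + 1/8·3 + 1/4·2 + 1/8·3 = 2.75 bits.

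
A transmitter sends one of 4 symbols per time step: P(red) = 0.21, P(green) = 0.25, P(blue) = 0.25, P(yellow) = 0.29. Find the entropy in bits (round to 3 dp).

H = −Σ pᵢ log₂ pᵢ.
−0.21·log₂(0.21) = 0.4728
−0.25·log₂(0.25) = 0.5000
−0.25·log₂(0.25) = 0.5000
−0.29·log₂(0.29) = 0.5179
Sum ≈ 1.9907 → 1.991 bits.

1.991 bits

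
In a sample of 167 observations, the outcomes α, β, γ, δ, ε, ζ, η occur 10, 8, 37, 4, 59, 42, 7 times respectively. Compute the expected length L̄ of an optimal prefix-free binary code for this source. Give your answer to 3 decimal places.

Probabilities are the counts divided by 167.
Repeatedly combine the two least-probable nodes; the expected code length is the sum of the merged weights.
merge 4/167 + 7/167 → 11/167
merge 8/167 + 10/167 → 18/167
merge 11/167 + 18/167 → 29/167
merge 29/167 + 37/167 → 66/167
merge 42/167 + 59/167 → 101/167
merge 66/167 + 101/167 → 1
L = 11/167 + 18/167 + 29/167 + 66/167 + 101/167 + 1 = 392/167 ≈ 2.347 bits/symbol.

2.347 bits/symbol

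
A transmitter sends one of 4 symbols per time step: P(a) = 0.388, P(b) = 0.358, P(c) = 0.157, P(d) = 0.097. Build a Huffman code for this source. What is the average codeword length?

Repeatedly combine the two least-probable nodes; the expected code length is the sum of the merged weights.
merge 97/1000 + 157/1000 → 127/500
merge 127/500 + 179/500 → 153/250
merge 97/250 + 153/250 → 1
L = 127/500 + 153/250 + 1 = 933/500 = 1.866 bits/symbol.

1.866 bits/symbol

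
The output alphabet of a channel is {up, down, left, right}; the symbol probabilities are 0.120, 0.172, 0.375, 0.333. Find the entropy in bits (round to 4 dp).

1.8628 bits

H = −Σ pᵢ log₂ pᵢ.
−0.120·log₂(0.120) = 0.3671
−0.172·log₂(0.172) = 0.4368
−0.375·log₂(0.375) = 0.5306
−0.333·log₂(0.333) = 0.5283
Sum ≈ 1.8628 → 1.8628 bits.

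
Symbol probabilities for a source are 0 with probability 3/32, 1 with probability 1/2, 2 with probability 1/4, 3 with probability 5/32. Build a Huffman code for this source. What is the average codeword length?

Repeatedly combine the two least-probable nodes; the expected code length is the sum of the merged weights.
merge 3/32 + 5/32 → 1/4
merge 1/4 + 1/4 → 1/2
merge 1/2 + 1/2 → 1
L = 1/4 + 1/2 + 1 = 7/4 = 1.75 bits/symbol.

1.75 bits/symbol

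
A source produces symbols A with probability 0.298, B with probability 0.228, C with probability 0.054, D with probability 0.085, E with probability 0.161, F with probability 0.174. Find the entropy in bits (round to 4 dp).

H = −Σ pᵢ log₂ pᵢ.
−0.298·log₂(0.298) = 0.5205
−0.228·log₂(0.228) = 0.4863
−0.054·log₂(0.054) = 0.2274
−0.085·log₂(0.085) = 0.3023
−0.161·log₂(0.161) = 0.4242
−0.174·log₂(0.174) = 0.4390
Sum ≈ 2.3997 → 2.3997 bits.

2.3997 bits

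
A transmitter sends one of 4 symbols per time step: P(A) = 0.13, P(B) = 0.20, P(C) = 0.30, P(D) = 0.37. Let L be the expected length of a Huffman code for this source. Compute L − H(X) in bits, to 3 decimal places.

0.061 bits

Entropy H = −Σ p log₂ p ≈ 1.8988 bits.
Huffman merges: 13/100+1/5→33/100; 3/10+33/100→63/100; 37/100+63/100→1. L = 49/25 ≈ 1.9600.
L − H = 1.9600 − 1.8988 = 0.061 bits.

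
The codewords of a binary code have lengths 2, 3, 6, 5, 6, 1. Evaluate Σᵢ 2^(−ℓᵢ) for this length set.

0.9375

With common denominator 2^6 = 64: Σ 2^(−ℓᵢ) = 16/64 + 8/64 + 1/64 + 2/64 + 1/64 + 32/64 = 60/64 = 0.9375.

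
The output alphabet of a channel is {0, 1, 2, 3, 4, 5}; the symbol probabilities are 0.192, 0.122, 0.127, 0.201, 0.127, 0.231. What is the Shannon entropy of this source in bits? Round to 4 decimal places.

H = −Σ pᵢ log₂ pᵢ.
−0.192·log₂(0.192) = 0.4571
−0.122·log₂(0.122) = 0.3703
−0.127·log₂(0.127) = 0.3781
−0.201·log₂(0.201) = 0.4653
−0.127·log₂(0.127) = 0.3781
−0.231·log₂(0.231) = 0.4883
Sum ≈ 2.5372 → 2.5372 bits.

2.5372 bits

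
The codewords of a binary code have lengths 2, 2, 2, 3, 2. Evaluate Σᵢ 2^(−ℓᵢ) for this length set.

With common denominator 2^3 = 8: Σ 2^(−ℓᵢ) = 2/8 + 2/8 + 2/8 + 1/8 + 2/8 = 9/8 = 1.125.

1.125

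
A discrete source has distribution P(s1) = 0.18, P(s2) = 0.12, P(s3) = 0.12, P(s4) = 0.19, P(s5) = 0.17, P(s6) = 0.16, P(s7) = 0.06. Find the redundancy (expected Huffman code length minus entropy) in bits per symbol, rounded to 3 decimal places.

Entropy H = −Σ p log₂ p ≈ 2.7358 bits.
Huffman merges: 3/50+3/25→9/50; 3/25+4/25→7/25; 17/100+9/50→7/20; 9/50+19/100→37/100; 7/25+7/20→63/100; 37/100+63/100→1. L = 281/100 ≈ 2.8100.
L − H = 2.8100 − 2.7358 = 0.074 bits.

0.074 bits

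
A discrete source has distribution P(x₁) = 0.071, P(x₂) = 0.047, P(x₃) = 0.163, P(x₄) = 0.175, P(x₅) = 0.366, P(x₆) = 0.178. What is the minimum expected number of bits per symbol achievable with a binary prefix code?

Repeatedly combine the two least-probable nodes; the expected code length is the sum of the merged weights.
merge 47/1000 + 71/1000 → 59/500
merge 59/500 + 163/1000 → 281/1000
merge 7/40 + 89/500 → 353/1000
merge 281/1000 + 353/1000 → 317/500
merge 183/500 + 317/500 → 1
L = 59/500 + 281/1000 + 353/1000 + 317/500 + 1 = 1193/500 = 2.386 bits/symbol.

2.386 bits/symbol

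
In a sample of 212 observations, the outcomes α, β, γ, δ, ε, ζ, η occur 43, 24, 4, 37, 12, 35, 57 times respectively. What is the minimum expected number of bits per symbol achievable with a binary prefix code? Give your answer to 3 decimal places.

Probabilities are the counts divided by 212.
Repeatedly combine the two least-probable nodes; the expected code length is the sum of the merged weights.
merge 1/53 + 3/53 → 4/53
merge 4/53 + 6/53 → 10/53
merge 35/212 + 37/212 → 18/53
merge 10/53 + 43/212 → 83/212
merge 57/212 + 18/53 → 129/212
merge 83/212 + 129/212 → 1
L = 4/53 + 10/53 + 18/53 + 83/212 + 129/212 + 1 = 138/53 ≈ 2.604 bits/symbol.

2.604 bits/symbol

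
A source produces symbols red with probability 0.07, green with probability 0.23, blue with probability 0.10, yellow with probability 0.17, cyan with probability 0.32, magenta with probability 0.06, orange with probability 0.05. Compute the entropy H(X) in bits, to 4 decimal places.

2.5087 bits

H = −Σ pᵢ log₂ pᵢ.
−0.07·log₂(0.07) = 0.2686
−0.23·log₂(0.23) = 0.4877
−0.10·log₂(0.10) = 0.3322
−0.17·log₂(0.17) = 0.4346
−0.32·log₂(0.32) = 0.5260
−0.06·log₂(0.06) = 0.2435
−0.05·log₂(0.05) = 0.2161
Sum ≈ 2.5087 → 2.5087 bits.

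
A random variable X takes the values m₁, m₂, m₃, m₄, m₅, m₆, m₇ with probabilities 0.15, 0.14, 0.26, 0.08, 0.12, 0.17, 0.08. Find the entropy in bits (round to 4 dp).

2.6976 bits

H = −Σ pᵢ log₂ pᵢ.
−0.15·log₂(0.15) = 0.4105
−0.14·log₂(0.14) = 0.3971
−0.26·log₂(0.26) = 0.5053
−0.08·log₂(0.08) = 0.2915
−0.12·log₂(0.12) = 0.3671
−0.17·log₂(0.17) = 0.4346
−0.08·log₂(0.08) = 0.2915
Sum ≈ 2.6976 → 2.6976 bits.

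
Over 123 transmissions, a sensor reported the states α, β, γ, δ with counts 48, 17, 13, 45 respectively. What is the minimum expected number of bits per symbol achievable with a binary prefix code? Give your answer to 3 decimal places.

Probabilities are the counts divided by 123.
Repeatedly combine the two least-probable nodes; the expected code length is the sum of the merged weights.
merge 13/123 + 17/123 → 10/41
merge 10/41 + 15/41 → 25/41
merge 16/41 + 25/41 → 1
L = 10/41 + 25/41 + 1 = 76/41 ≈ 1.854 bits/symbol.

1.854 bits/symbol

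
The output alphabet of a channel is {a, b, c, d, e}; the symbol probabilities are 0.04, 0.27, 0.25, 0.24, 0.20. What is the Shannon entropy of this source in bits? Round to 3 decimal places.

H = −Σ pᵢ log₂ pᵢ.
−0.04·log₂(0.04) = 0.1858
−0.27·log₂(0.27) = 0.5100
−0.25·log₂(0.25) = 0.5000
−0.24·log₂(0.24) = 0.4941
−0.20·log₂(0.20) = 0.4644
Sum ≈ 2.1543 → 2.154 bits.

2.154 bits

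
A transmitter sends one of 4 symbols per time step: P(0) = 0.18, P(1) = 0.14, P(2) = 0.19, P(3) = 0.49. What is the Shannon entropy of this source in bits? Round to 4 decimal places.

1.8019 bits

H = −Σ pᵢ log₂ pᵢ.
−0.18·log₂(0.18) = 0.4453
−0.14·log₂(0.14) = 0.3971
−0.19·log₂(0.19) = 0.4552
−0.49·log₂(0.49) = 0.5043
Sum ≈ 1.8019 → 1.8019 bits.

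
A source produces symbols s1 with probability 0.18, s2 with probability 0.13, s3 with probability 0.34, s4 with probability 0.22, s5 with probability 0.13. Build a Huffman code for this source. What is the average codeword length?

Repeatedly combine the two least-probable nodes; the expected code length is the sum of the merged weights.
merge 13/100 + 13/100 → 13/50
merge 9/50 + 11/50 → 2/5
merge 13/50 + 17/50 → 3/5
merge 2/5 + 3/5 → 1
L = 13/50 + 2/5 + 3/5 + 1 = 113/50 = 2.26 bits/symbol.

2.26 bits/symbol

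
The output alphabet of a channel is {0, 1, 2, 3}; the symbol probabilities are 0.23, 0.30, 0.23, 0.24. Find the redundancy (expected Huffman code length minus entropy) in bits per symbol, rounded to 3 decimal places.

0.009 bits

Entropy H = −Σ p log₂ p ≈ 1.9906 bits.
Huffman merges: 23/100+23/100→23/50; 6/25+3/10→27/50; 23/50+27/50→1. L = 2 ≈ 2.0000.
L − H = 2.0000 − 1.9906 = 0.009 bits.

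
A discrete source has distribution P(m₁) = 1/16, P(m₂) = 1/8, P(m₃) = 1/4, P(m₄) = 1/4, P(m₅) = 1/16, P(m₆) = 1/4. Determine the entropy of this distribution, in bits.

2.375 bits

Each probability is a power of 1/2, so log₂(1/p) is an integer.
H = Σ p·log₂(1/p) = 1/16·4 + 1/8·3 + 1/4·2 + 1/4·2 + 1/16·4 + 1/4·2 = 2.375 bits.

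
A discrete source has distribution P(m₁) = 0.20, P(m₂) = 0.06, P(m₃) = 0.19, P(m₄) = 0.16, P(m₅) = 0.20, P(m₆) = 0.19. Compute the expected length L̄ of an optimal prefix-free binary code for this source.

2.6 bits/symbol

Repeatedly combine the two least-probable nodes; the expected code length is the sum of the merged weights.
merge 3/50 + 4/25 → 11/50
merge 19/100 + 19/100 → 19/50
merge 1/5 + 1/5 → 2/5
merge 11/50 + 19/50 → 3/5
merge 2/5 + 3/5 → 1
L = 11/50 + 19/50 + 2/5 + 3/5 + 1 = 13/5 = 2.6 bits/symbol.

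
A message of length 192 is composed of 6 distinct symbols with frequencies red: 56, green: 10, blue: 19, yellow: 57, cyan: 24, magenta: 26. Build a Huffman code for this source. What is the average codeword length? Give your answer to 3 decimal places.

2.411 bits/symbol

Probabilities are the counts divided by 192.
Repeatedly combine the two least-probable nodes; the expected code length is the sum of the merged weights.
merge 5/96 + 19/192 → 29/192
merge 1/8 + 13/96 → 25/96
merge 29/192 + 25/96 → 79/192
merge 7/24 + 19/64 → 113/192
merge 79/192 + 113/192 → 1
L = 29/192 + 25/96 + 79/192 + 113/192 + 1 = 463/192 ≈ 2.411 bits/symbol.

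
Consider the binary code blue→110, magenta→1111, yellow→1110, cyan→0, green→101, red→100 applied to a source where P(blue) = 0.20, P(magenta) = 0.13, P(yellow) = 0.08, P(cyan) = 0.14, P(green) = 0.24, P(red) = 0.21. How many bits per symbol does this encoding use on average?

2.93 bits/symbol

L̄ = Σ pᵢ·ℓᵢ = 0.20·3 + 0.13·4 + 0.08·4 + 0.14·1 + 0.24·3 + 0.21·3 = 2.93 bits/symbol.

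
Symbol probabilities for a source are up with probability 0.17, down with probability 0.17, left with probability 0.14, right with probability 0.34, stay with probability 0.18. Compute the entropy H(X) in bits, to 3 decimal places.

H = −Σ pᵢ log₂ pᵢ.
−0.17·log₂(0.17) = 0.4346
−0.17·log₂(0.17) = 0.4346
−0.14·log₂(0.14) = 0.3971
−0.34·log₂(0.34) = 0.5292
−0.18·log₂(0.18) = 0.4453
Sum ≈ 2.2408 → 2.241 bits.

2.241 bits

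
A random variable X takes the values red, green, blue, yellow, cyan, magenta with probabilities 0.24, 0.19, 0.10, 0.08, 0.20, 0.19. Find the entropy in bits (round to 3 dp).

H = −Σ pᵢ log₂ pᵢ.
−0.24·log₂(0.24) = 0.4941
−0.19·log₂(0.19) = 0.4552
−0.10·log₂(0.10) = 0.3322
−0.08·log₂(0.08) = 0.2915
−0.20·log₂(0.20) = 0.4644
−0.19·log₂(0.19) = 0.4552
Sum ≈ 2.4927 → 2.493 bits.

2.493 bits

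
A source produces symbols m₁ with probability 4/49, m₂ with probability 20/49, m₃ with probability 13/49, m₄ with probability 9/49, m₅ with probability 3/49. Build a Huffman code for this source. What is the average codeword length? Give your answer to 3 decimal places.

Repeatedly combine the two least-probable nodes; the expected code length is the sum of the merged weights.
merge 3/49 + 4/49 → 1/7
merge 1/7 + 9/49 → 16/49
merge 13/49 + 16/49 → 29/49
merge 20/49 + 29/49 → 1
L = 1/7 + 16/49 + 29/49 + 1 = 101/49 ≈ 2.061 bits/symbol.

2.061 bits/symbol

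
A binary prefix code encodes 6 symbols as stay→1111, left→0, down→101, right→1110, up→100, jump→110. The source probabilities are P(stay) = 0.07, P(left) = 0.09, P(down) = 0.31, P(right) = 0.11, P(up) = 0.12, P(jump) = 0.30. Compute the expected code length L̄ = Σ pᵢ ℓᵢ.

L̄ = Σ pᵢ·ℓᵢ = 0.07·4 + 0.09·1 + 0.31·3 + 0.11·4 + 0.12·3 + 0.30·3 = 3 bits/symbol.

3 bits/symbol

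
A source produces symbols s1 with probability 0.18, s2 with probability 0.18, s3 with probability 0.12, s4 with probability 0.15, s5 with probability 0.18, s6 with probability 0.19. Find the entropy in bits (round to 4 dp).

H = −Σ pᵢ log₂ pᵢ.
−0.18·log₂(0.18) = 0.4453
−0.18·log₂(0.18) = 0.4453
−0.12·log₂(0.12) = 0.3671
−0.15·log₂(0.15) = 0.4105
−0.18·log₂(0.18) = 0.4453
−0.19·log₂(0.19) = 0.4552
Sum ≈ 2.5688 → 2.5688 bits.

2.5688 bits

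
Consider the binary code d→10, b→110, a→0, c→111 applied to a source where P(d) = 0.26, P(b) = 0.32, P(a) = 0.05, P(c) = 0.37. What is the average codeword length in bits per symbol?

2.64 bits/symbol

L̄ = Σ pᵢ·ℓᵢ = 0.26·2 + 0.32·3 + 0.05·1 + 0.37·3 = 2.64 bits/symbol.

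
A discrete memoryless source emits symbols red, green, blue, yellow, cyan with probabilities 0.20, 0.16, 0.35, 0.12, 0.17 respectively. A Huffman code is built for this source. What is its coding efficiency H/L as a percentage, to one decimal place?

Entropy H = −Σ p log₂ p ≈ 2.2192 bits.
Huffman merges: 3/25+4/25→7/25; 17/100+1/5→37/100; 7/25+7/20→63/100; 37/100+63/100→1. L = 57/25 ≈ 2.2800.
Efficiency = H/L = 2.2192/2.2800 = 97.3%.

97.3%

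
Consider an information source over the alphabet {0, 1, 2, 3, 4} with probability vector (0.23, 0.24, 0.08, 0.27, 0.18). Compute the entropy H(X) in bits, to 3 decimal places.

2.229 bits

H = −Σ pᵢ log₂ pᵢ.
−0.23·log₂(0.23) = 0.4877
−0.24·log₂(0.24) = 0.4941
−0.08·log₂(0.08) = 0.2915
−0.27·log₂(0.27) = 0.5100
−0.18·log₂(0.18) = 0.4453
Sum ≈ 2.2286 → 2.229 bits.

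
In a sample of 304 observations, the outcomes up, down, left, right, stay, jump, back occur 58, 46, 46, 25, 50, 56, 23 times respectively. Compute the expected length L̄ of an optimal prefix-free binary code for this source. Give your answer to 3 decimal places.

Probabilities are the counts divided by 304.
Repeatedly combine the two least-probable nodes; the expected code length is the sum of the merged weights.
merge 23/304 + 25/304 → 3/19
merge 23/152 + 23/152 → 23/76
merge 3/19 + 25/152 → 49/152
merge 7/38 + 29/152 → 3/8
merge 23/76 + 49/152 → 5/8
merge 3/8 + 5/8 → 1
L = 3/19 + 23/76 + 49/152 + 3/8 + 5/8 + 1 = 423/152 ≈ 2.783 bits/symbol.

2.783 bits/symbol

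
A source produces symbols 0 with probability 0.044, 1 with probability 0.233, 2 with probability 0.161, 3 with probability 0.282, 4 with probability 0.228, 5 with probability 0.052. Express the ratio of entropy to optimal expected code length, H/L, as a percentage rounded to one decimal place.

99.2%

Entropy H = −Σ p log₂ p ≈ 2.3353 bits.
Huffman merges: 11/250+13/250→12/125; 12/125+161/1000→257/1000; 57/250+233/1000→461/1000; 257/1000+141/500→539/1000; 461/1000+539/1000→1. L = 2353/1000 ≈ 2.3530.
Efficiency = H/L = 2.3353/2.3530 = 99.2%.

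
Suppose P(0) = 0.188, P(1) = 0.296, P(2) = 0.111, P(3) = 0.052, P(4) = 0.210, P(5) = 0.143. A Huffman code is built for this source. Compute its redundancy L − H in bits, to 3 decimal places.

0.048 bits

Entropy H = −Σ p log₂ p ≈ 2.4211 bits.
Huffman merges: 13/250+111/1000→163/1000; 143/1000+163/1000→153/500; 47/250+21/100→199/500; 37/125+153/500→301/500; 199/500+301/500→1. L = 2469/1000 ≈ 2.4690.
L − H = 2.4690 − 2.4211 = 0.048 bits.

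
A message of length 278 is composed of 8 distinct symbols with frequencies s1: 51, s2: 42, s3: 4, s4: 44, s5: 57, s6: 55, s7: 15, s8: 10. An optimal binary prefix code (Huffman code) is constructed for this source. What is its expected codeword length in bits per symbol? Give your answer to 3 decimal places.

2.752 bits/symbol

Probabilities are the counts divided by 278.
Repeatedly combine the two least-probable nodes; the expected code length is the sum of the merged weights.
merge 2/139 + 5/139 → 7/139
merge 7/139 + 15/278 → 29/278
merge 29/278 + 21/139 → 71/278
merge 22/139 + 51/278 → 95/278
merge 55/278 + 57/278 → 56/139
merge 71/278 + 95/278 → 83/139
merge 56/139 + 83/139 → 1
L = 7/139 + 29/278 + 71/278 + 95/278 + 56/139 + 83/139 + 1 = 765/278 ≈ 2.752 bits/symbol.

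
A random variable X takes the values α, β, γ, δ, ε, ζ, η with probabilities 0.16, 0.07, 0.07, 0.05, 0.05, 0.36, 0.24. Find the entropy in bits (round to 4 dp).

2.4171 bits

H = −Σ pᵢ log₂ pᵢ.
−0.16·log₂(0.16) = 0.4230
−0.07·log₂(0.07) = 0.2686
−0.07·log₂(0.07) = 0.2686
−0.05·log₂(0.05) = 0.2161
−0.05·log₂(0.05) = 0.2161
−0.36·log₂(0.36) = 0.5306
−0.24·log₂(0.24) = 0.4941
Sum ≈ 2.4171 → 2.4171 bits.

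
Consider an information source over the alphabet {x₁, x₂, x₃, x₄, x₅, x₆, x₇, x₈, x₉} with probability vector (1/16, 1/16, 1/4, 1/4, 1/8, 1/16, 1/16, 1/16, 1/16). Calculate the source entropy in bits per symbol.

Each probability is a power of 1/2, so log₂(1/p) is an integer.
H = Σ p·log₂(1/p) = 1/16·4 + 1/16·4 + 1/4·2 + 1/4·2 + 1/8·3 + 1/16·4 + 1/16·4 + 1/16·4 + 1/16·4 = 2.875 bits.

2.875 bits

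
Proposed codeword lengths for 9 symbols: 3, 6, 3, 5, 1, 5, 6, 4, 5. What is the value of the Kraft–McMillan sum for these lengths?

With common denominator 2^6 = 64: Σ 2^(−ℓᵢ) = 8/64 + 1/64 + 8/64 + 2/64 + 32/64 + 2/64 + 1/64 + 4/64 + 2/64 = 60/64 = 0.9375.

0.9375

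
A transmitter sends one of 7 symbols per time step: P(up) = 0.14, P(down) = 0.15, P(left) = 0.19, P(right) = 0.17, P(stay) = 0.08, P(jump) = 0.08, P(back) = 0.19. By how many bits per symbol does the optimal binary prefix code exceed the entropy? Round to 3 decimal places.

0.044 bits

Entropy H = −Σ p log₂ p ≈ 2.7357 bits.
Huffman merges: 2/25+2/25→4/25; 7/50+3/20→29/100; 4/25+17/100→33/100; 19/100+19/100→19/50; 29/100+33/100→31/50; 19/50+31/50→1. L = 139/50 ≈ 2.7800.
L − H = 2.7800 − 2.7357 = 0.044 bits.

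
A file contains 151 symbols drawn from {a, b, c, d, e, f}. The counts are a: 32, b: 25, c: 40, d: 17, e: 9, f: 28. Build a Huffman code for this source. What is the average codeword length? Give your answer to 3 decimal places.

2.510 bits/symbol

Probabilities are the counts divided by 151.
Repeatedly combine the two least-probable nodes; the expected code length is the sum of the merged weights.
merge 9/151 + 17/151 → 26/151
merge 25/151 + 26/151 → 51/151
merge 28/151 + 32/151 → 60/151
merge 40/151 + 51/151 → 91/151
merge 60/151 + 91/151 → 1
L = 26/151 + 51/151 + 60/151 + 91/151 + 1 = 379/151 ≈ 2.510 bits/symbol.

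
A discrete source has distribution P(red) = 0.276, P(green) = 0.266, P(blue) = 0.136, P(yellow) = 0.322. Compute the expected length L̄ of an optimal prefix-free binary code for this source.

Repeatedly combine the two least-probable nodes; the expected code length is the sum of the merged weights.
merge 17/125 + 133/500 → 201/500
merge 69/250 + 161/500 → 299/500
merge 201/500 + 299/500 → 1
L = 201/500 + 299/500 + 1 = 2 bits/symbol.

2 bits/symbol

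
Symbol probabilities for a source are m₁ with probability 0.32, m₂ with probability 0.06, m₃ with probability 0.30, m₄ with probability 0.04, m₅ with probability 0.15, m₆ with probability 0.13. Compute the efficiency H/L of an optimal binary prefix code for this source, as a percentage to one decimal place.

97.4%

Entropy H = −Σ p log₂ p ≈ 2.2696 bits.
Huffman merges: 1/25+3/50→1/10; 1/10+13/100→23/100; 3/20+23/100→19/50; 3/10+8/25→31/50; 19/50+31/50→1. L = 233/100 ≈ 2.3300.
Efficiency = H/L = 2.2696/2.3300 = 97.4%.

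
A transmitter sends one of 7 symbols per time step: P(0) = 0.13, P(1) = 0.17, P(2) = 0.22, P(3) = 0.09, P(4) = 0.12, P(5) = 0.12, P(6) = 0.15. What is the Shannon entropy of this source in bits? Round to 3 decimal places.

H = −Σ pᵢ log₂ pᵢ.
−0.13·log₂(0.13) = 0.3826
−0.17·log₂(0.17) = 0.4346
−0.22·log₂(0.22) = 0.4806
−0.09·log₂(0.09) = 0.3127
−0.12·log₂(0.12) = 0.3671
−0.12·log₂(0.12) = 0.3671
−0.15·log₂(0.15) = 0.4105
Sum ≈ 2.7551 → 2.755 bits.

2.755 bits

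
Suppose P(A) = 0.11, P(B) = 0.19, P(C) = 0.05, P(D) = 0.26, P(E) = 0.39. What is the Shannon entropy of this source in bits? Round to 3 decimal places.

H = −Σ pᵢ log₂ pᵢ.
−0.11·log₂(0.11) = 0.3503
−0.19·log₂(0.19) = 0.4552
−0.05·log₂(0.05) = 0.2161
−0.26·log₂(0.26) = 0.5053
−0.39·log₂(0.39) = 0.5298
Sum ≈ 2.0567 → 2.057 bits.

2.057 bits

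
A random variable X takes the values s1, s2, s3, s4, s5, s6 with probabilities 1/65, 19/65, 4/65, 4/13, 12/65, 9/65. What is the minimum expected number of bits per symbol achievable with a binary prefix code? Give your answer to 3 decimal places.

2.292 bits/symbol

Repeatedly combine the two least-probable nodes; the expected code length is the sum of the merged weights.
merge 1/65 + 4/65 → 1/13
merge 1/13 + 9/65 → 14/65
merge 12/65 + 14/65 → 2/5
merge 19/65 + 4/13 → 3/5
merge 2/5 + 3/5 → 1
L = 1/13 + 14/65 + 2/5 + 3/5 + 1 = 149/65 ≈ 2.292 bits/symbol.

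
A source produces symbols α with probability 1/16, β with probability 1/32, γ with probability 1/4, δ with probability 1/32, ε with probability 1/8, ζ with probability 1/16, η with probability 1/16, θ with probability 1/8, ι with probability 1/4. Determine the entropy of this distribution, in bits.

2.8125 bits

Each probability is a power of 1/2, so log₂(1/p) is an integer.
H = Σ p·log₂(1/p) = 1/16·4 + 1/32·5 + 1/4·2 + 1/32·5 + 1/8·3 + 1/16·4 + 1/16·4 + 1/8·3 + 1/4·2 = 2.8125 bits.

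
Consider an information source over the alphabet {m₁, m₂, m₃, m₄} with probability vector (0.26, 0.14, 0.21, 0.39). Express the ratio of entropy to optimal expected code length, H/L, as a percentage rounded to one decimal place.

97.2%

Entropy H = −Σ p log₂ p ≈ 1.9050 bits.
Huffman merges: 7/50+21/100→7/20; 13/50+7/20→61/100; 39/100+61/100→1. L = 49/25 ≈ 1.9600.
Efficiency = H/L = 1.9050/1.9600 = 97.2%.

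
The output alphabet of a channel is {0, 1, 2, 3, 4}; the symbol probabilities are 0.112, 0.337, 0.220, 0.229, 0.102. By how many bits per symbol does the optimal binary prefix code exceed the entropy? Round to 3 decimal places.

Entropy H = −Σ p log₂ p ≈ 2.1860 bits.
Huffman merges: 51/500+14/125→107/500; 107/500+11/50→217/500; 229/1000+337/1000→283/500; 217/500+283/500→1. L = 1107/500 ≈ 2.2140.
L − H = 2.2140 − 2.1860 = 0.028 bits.

0.028 bits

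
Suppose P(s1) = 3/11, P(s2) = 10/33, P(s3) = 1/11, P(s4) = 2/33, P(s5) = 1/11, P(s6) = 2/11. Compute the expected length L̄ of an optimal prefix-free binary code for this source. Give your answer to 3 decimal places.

2.394 bits/symbol

Repeatedly combine the two least-probable nodes; the expected code length is the sum of the merged weights.
merge 2/33 + 1/11 → 5/33
merge 1/11 + 5/33 → 8/33
merge 2/11 + 8/33 → 14/33
merge 3/11 + 10/33 → 19/33
merge 14/33 + 19/33 → 1
L = 5/33 + 8/33 + 14/33 + 19/33 + 1 = 79/33 ≈ 2.394 bits/symbol.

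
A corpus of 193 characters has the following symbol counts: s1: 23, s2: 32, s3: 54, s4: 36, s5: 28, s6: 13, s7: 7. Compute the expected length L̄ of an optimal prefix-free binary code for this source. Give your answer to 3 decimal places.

2.637 bits/symbol

Probabilities are the counts divided by 193.
Repeatedly combine the two least-probable nodes; the expected code length is the sum of the merged weights.
merge 7/193 + 13/193 → 20/193
merge 20/193 + 23/193 → 43/193
merge 28/193 + 32/193 → 60/193
merge 36/193 + 43/193 → 79/193
merge 54/193 + 60/193 → 114/193
merge 79/193 + 114/193 → 1
L = 20/193 + 43/193 + 60/193 + 79/193 + 114/193 + 1 = 509/193 ≈ 2.637 bits/symbol.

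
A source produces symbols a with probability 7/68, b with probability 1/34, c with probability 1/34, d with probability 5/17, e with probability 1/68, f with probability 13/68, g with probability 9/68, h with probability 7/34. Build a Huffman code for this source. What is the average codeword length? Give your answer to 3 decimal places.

2.603 bits/symbol

Repeatedly combine the two least-probable nodes; the expected code length is the sum of the merged weights.
merge 1/68 + 1/34 → 3/68
merge 1/34 + 3/68 → 5/68
merge 5/68 + 7/68 → 3/17
merge 9/68 + 3/17 → 21/68
merge 13/68 + 7/34 → 27/68
merge 5/17 + 21/68 → 41/68
merge 27/68 + 41/68 → 1
L = 3/68 + 5/68 + 3/17 + 21/68 + 27/68 + 41/68 + 1 = 177/68 ≈ 2.603 bits/symbol.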